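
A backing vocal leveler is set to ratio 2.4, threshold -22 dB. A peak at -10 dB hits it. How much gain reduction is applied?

Overshoot = -10 − (-22) = 12 dB.
A 2.4:1 ratio leaves 5 dB of that excess.
So the signal is attenuated by 12 − 5 = 7 dB.

7 dB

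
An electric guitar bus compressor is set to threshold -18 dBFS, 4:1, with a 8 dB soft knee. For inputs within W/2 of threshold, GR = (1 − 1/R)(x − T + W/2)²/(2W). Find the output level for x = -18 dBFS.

-18.75 dBFS

x − T + W/2 = -18 − (-18) + 4 = 4.
GR = (1 − 1/4) × 4² / 16 = 0.75 × 16 / 16 = 0.75 dB.
Output = -18 − 0.75 = -18.75 dBFS.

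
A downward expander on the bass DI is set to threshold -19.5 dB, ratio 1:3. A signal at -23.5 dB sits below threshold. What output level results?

Undershoot = (-19.5) − (-23.5) = 4 dB.
At 1:3, that expands to 12 dB under threshold.
Output = -19.5 − 12 = -31.5 dB.

-31.5 dB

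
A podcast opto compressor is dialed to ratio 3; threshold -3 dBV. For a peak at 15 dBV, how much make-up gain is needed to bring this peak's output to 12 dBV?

The peak compresses to -3 + 18/3 = 3 dBV.
To reach 12 dBV requires 12 − 3 = 9 dB of make-up.

9 dB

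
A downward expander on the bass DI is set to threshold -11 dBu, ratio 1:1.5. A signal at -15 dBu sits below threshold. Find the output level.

The input is 4 dB below the -11 dBu threshold.
A 1:1.5 expander multiplies undershoot by 1.5: 4 × 1.5 = 6 dB below threshold.
Output = -11 − 6 = -17 dBu.

-17 dBu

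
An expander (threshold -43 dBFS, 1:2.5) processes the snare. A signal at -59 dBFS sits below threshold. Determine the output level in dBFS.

-83 dBFS

Undershoot = (-43) − (-59) = 16 dB.
At 1:2.5, that expands to 40 dB under threshold.
Output = -43 − 40 = -83 dBFS.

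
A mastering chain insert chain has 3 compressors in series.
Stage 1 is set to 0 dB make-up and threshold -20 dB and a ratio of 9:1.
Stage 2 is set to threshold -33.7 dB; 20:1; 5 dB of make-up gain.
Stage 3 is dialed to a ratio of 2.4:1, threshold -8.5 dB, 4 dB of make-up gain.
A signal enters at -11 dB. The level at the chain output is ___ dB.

-23.965 dB

Stage 1: overshoot 9 dB → 9/9 = 1 dB → -19 dB.
Stage 2: -19 dB is 14.7 dB over -33.7 dB; at 20:1 that becomes 0.735 dB over, giving -32.965 dB; +5 dB make-up → -27.965 dB.
Stage 3: -27.965 dB is at or below the -8.5 dB threshold — no compression; make-up brings it to -23.965 dB.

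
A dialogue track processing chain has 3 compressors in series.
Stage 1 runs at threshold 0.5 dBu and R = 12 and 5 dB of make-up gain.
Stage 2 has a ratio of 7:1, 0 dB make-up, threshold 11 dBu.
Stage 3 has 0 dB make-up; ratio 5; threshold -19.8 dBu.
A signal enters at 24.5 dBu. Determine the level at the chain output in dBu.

Stage 1: 24.5 dBu is 24 dB over 0.5 dBu; at 12:1 that becomes 2 dB over, giving 2.5 dBu; +5 dB make-up → 7.5 dBu.
Stage 2: below threshold (7.5 ≤ 11); passes unchanged; output 7.5 dBu.
Stage 3: overshoot 27.3 dB → 27.3/5 = 5.46 dB → -14.34 dBu.

-14.34 dBu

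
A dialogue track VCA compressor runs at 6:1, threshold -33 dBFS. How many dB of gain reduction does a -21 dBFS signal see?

10 dB

Overshoot = -21 − (-33) = 12 dB.
A 6:1 ratio leaves 2 dB of that excess.
So the signal is attenuated by 12 − 2 = 10 dB.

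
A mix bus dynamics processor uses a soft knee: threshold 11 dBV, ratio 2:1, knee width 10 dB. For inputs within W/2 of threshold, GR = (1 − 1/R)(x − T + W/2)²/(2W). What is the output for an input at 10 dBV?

9.6 dBV

x − T + W/2 = 10 − 11 + 5 = 4.
GR = (1 − 1/2) × 4² / 20 = 0.5 × 16 / 20 = 0.4 dB.
Output = 10 − 0.4 = 9.6 dBV.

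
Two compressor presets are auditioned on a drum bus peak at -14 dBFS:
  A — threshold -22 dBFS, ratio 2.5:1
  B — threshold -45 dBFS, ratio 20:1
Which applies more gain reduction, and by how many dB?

B, by 24.65 dB

A: overshoot 8 dB → output overshoot 3.2 dB → GR 4.8 dB.
B: overshoot 31 dB → output overshoot 1.55 dB → GR 29.45 dB.
B applies 24.65 dB more gain reduction.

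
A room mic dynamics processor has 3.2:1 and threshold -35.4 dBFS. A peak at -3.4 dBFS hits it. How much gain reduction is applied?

The signal is 32 dB above threshold.
At 3.2:1, output sits 32/3.2 = 10 dB above threshold.
GR = overshoot in − overshoot out = 32 − 10 = 22 dB.

22 dB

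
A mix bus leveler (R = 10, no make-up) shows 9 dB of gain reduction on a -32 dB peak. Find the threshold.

Input is 10 dB above T (since output overshoot × R = input overshoot: (-41 − T)·10 = -32 − T gives T = -42 dB).
Check: -42 + (-32 − (-42))/10 = -42 + 1 = -41 dB. ✓

-42 dB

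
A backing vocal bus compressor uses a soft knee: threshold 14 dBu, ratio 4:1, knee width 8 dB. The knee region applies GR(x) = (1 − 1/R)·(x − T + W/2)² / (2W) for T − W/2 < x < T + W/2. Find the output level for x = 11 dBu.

x − T + W/2 = 11 − 14 + 4 = 1.
GR = (1 − 1/4) × 1² / 16 = 0.75 × 1 / 16 = 0.046875 dB.
Output = 11 − 0.046875 = 10.953125 dBu.

10.953125 dBu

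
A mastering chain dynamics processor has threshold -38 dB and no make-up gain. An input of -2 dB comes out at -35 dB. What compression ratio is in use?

Input overshoot = -2 − (-38) = 36 dB; output overshoot = -35 − (-38) = 3 dB.
Ratio = 36 / 3 = 12.

12:1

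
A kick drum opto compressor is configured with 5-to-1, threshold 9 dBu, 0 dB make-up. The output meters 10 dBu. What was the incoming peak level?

14 dBu

Post-compression overshoot = 10 − 9 = 1 dB.
Undo the ratio: input overshoot = 1 × 5 = 5 dB, giving input = 14 dBu.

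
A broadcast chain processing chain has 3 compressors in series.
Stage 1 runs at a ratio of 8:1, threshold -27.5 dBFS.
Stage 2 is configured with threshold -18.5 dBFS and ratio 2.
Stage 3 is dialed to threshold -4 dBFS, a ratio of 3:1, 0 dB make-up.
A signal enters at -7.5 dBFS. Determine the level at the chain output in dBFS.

-25 dBFS

Stage 1: -7.5 dBFS is 20 dB over -27.5 dBFS; at 8:1 that becomes 2.5 dB over, giving -25 dBFS.
Stage 2: -25 dBFS is at or below the -18.5 dBFS threshold — no compression; output -25 dBFS.
Stage 3: below threshold (-25 ≤ -4); passes unchanged; output -25 dBFS.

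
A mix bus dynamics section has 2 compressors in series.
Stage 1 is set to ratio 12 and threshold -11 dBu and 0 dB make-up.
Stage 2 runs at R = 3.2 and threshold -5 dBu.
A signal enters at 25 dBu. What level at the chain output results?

-8 dBu

Stage 1: 36 dB above -11 dBu, reduced 12:1 to 3 dB above → -8 dBu.
Stage 2: -8 dBu ≤ -5 dBu, so stage 2 doesn't engage; output -8 dBu.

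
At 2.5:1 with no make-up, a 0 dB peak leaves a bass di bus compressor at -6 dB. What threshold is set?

Input is 10 dB above T (since output overshoot × R = input overshoot: (-6 − T)·2.5 = 0 − T gives T = -10 dB).
Check: -10 + (0 − (-10))/2.5 = -10 + 4 = -6 dB. ✓

-10 dB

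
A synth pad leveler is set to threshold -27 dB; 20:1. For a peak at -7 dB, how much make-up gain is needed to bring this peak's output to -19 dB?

Without make-up, output = threshold + overshoot/20 = -27 + 1 = -26 dB.
Gap to target: 7 dB.

7 dB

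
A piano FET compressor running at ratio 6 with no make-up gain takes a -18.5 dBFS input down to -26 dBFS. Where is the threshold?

Input is 9 dB above T (since output overshoot × R = input overshoot: (-26 − T)·6 = -18.5 − T gives T = -27.5 dBFS).
Check: -27.5 + (-18.5 − (-27.5))/6 = -27.5 + 1.5 = -26 dBFS. ✓

-27.5 dBFS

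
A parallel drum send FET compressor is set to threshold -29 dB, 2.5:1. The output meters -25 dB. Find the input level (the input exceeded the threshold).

The compressed level sits -25 − (-29) = 4 dB over threshold.
Before 2.5:1 compression the overshoot was 4 × 2.5 = 10 dB, so input = -29 + 10 = -19 dB.

-19 dB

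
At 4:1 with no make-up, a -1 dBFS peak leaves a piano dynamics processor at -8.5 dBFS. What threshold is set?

-11 dBFS

Input is 10 dB above T (since output overshoot × R = input overshoot: (-8.5 − T)·4 = -1 − T gives T = -11 dBFS).
Check: -11 + (-1 − (-11))/4 = -11 + 2.5 = -8.5 dBFS. ✓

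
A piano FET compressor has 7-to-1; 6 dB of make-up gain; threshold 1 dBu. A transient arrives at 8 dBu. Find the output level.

8 dBu sits 7 dB over threshold.
The 7 dB excess becomes 1 dB after 7:1 reduction.
Output = 1 + 1 = 2 dBu; make-up adds 6 dB, giving 8 dBu.

8 dBu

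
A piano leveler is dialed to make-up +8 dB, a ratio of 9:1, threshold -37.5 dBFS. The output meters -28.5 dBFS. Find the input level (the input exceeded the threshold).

-28.5 dBFS

Stripping the +8 dB make-up gives -36.5 dBFS at the gain stage.
That's 1 dB above the -37.5 dBFS threshold.
Input overshoot = R × output overshoot = 9 dB → input = -37.5 + 9 = -28.5 dBFS.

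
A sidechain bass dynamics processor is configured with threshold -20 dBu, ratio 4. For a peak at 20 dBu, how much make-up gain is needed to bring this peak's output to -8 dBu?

2 dB

The peak compresses to -20 + 40/4 = -10 dBu.
To reach -8 dBu requires -8 − (-10) = 2 dB of make-up.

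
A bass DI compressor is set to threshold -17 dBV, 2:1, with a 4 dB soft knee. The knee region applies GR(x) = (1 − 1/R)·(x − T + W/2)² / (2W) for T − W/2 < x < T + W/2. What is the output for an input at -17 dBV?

x − T + W/2 = -17 − (-17) + 2 = 2.
GR = (1 − 1/2) × 2² / 8 = 0.5 × 4 / 8 = 0.25 dB.
Output = -17 − 0.25 = -17.25 dBV.

-17.25 dBV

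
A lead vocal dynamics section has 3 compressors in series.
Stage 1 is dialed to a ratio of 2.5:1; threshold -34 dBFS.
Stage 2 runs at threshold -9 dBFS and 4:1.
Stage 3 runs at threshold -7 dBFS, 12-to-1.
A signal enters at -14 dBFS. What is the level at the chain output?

-26 dBFS

Stage 1: -14 dBFS is 20 dB over -34 dBFS; at 2.5:1 that becomes 8 dB over, giving -26 dBFS.
Stage 2: below threshold (-26 ≤ -9); passes unchanged; output -26 dBFS.
Stage 3: below threshold (-26 ≤ -7); passes unchanged; output -26 dBFS.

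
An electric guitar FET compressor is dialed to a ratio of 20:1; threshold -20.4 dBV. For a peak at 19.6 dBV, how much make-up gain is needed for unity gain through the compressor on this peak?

Overshoot 40 dB → 40/20 = 2 dB after compression, so the compressed level is -20.4 + 2 = -18.4 dBV.
Make-up = target − compressed = 19.6 − (-18.4) = 38 dB.

38 dB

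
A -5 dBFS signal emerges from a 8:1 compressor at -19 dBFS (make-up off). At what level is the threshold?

-21 dBFS

Let T be the threshold. Output overshoot = (input overshoot)/R, so -19 − T = (-5 − T)/8.
8·(-19 − T) = -5 − T → 7·T = -152 − (-5) = -147.
T = -147/7 = -21 dBFS.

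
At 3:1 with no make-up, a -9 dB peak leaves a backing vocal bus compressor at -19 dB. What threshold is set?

-24 dB

Input is 15 dB above T (since output overshoot × R = input overshoot: (-19 − T)·3 = -9 − T gives T = -24 dB).
Check: -24 + (-9 − (-24))/3 = -24 + 5 = -19 dB. ✓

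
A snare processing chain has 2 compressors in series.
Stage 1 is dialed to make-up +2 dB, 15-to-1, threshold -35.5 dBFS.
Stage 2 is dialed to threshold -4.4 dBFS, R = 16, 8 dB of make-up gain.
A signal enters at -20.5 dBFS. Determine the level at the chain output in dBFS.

-24.5 dBFS

Stage 1: -20.5 dBFS is 15 dB over -35.5 dBFS; at 15:1 that becomes 1 dB over, giving -34.5 dBFS; +2 dB make-up → -32.5 dBFS.
Stage 2: below threshold (-32.5 ≤ -4.4); passes unchanged; make-up brings it to -24.5 dBFS.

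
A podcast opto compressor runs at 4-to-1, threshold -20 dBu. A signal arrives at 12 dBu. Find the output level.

Overshoot: 12 − (-20) = 32 dB.
The 32 dB excess becomes 8 dB after 4:1 reduction.
Output = -20 + 8 = -12 dBu.

-12 dBu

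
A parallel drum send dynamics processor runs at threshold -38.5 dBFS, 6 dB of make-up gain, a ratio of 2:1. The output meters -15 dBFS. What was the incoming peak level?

-3.5 dBFS

Stripping the +6 dB make-up gives -21 dBFS at the gain stage.
That's 17.5 dB above the -38.5 dBFS threshold.
Undo the ratio: input overshoot = 17.5 × 2 = 35 dB, giving input = -3.5 dBFS.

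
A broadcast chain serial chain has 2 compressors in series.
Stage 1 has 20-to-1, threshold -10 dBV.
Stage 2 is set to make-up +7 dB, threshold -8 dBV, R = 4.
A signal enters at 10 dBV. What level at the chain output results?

-2 dBV

Stage 1: 20 dB above -10 dBV, reduced 20:1 to 1 dB above → -9 dBV.
Stage 2: below threshold (-9 ≤ -8); passes unchanged; make-up brings it to -2 dBV.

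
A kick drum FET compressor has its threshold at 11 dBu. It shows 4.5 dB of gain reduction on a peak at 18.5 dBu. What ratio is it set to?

2.5:1

Input overshoot = 18.5 − 11 = 7.5 dB.
Output overshoot = 7.5 − 4.5 = 3 dB.
Ratio = input overshoot / output overshoot = 7.5 / 3 = 2.5.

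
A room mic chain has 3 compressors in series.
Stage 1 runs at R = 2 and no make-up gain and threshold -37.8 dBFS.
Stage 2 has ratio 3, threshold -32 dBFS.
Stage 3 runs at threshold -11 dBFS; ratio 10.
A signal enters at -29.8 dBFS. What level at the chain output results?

Stage 1: overshoot 8 dB → 8/2 = 4 dB → -33.8 dBFS.
Stage 2: below threshold (-33.8 ≤ -32); passes unchanged; output -33.8 dBFS.
Stage 3: -33.8 dBFS ≤ -11 dBFS, so stage 3 doesn't engage; output -33.8 dBFS.

-33.8 dBFS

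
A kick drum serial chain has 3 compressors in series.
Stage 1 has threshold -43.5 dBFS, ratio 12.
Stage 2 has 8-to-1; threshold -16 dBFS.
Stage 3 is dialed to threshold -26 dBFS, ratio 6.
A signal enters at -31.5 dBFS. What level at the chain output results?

-42.5 dBFS

Stage 1: overshoot 12 dB → 12/12 = 1 dB → -42.5 dBFS.
Stage 2: below threshold (-42.5 ≤ -16); passes unchanged; output -42.5 dBFS.
Stage 3: -42.5 dBFS ≤ -26 dBFS, so stage 3 doesn't engage; output -42.5 dBFS.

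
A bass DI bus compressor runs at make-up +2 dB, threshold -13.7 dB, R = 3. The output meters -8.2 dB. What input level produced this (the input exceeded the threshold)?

-3.2 dB

Before make-up, the level was -8.2 − 2 = -10.2 dB.
Post-compression overshoot = -10.2 − (-13.7) = 3.5 dB.
Input overshoot = R × output overshoot = 10.5 dB → input = -13.7 + 10.5 = -3.2 dB.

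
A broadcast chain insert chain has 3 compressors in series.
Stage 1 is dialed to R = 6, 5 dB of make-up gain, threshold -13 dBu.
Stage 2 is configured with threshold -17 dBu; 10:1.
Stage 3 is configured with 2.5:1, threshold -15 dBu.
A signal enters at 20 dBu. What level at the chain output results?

Stage 1: overshoot 33 dB → 33/6 = 5.5 dB → -7.5 dBu; +5 dB make-up → -2.5 dBu.
Stage 2: overshoot 14.5 dB → 14.5/10 = 1.45 dB → -15.55 dBu.
Stage 3: below threshold (-15.55 ≤ -15); passes unchanged; output -15.55 dBu.

-15.55 dBu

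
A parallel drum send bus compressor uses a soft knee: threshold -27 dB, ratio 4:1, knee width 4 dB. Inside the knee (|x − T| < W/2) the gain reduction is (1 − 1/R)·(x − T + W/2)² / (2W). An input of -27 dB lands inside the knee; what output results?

x − T + W/2 = -27 − (-27) + 2 = 2.
GR = (1 − 1/4) × 2² / 8 = 0.75 × 4 / 8 = 0.375 dB.
Output = -27 − 0.375 = -27.375 dB.

-27.375 dB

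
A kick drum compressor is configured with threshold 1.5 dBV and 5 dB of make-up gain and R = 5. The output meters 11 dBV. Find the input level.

24 dBV

Stripping the +5 dB make-up gives 6 dBV at the gain stage.
The compressed level sits 6 − 1.5 = 4.5 dB over threshold.
Input overshoot = R × output overshoot = 22.5 dB → input = 1.5 + 22.5 = 24 dBV.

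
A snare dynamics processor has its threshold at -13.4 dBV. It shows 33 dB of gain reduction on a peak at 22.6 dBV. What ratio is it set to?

Input overshoot = 22.6 − (-13.4) = 36 dB.
Output overshoot = 36 − 33 = 3 dB.
Ratio = input overshoot / output overshoot = 36 / 3 = 12.

12:1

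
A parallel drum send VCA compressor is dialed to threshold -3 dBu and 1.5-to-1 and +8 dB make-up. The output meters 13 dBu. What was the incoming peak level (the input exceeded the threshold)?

Remove make-up: 13 − 8 = 5 dBu.
That's 8 dB above the -3 dBu threshold.
Input overshoot = R × output overshoot = 12 dB → input = -3 + 12 = 9 dBu.

9 dBu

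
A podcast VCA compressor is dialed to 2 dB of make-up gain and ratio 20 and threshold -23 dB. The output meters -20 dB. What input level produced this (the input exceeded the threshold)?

-3 dB

Stripping the +2 dB make-up gives -22 dB at the gain stage.
The compressed level sits -22 − (-23) = 1 dB over threshold.
Undo the ratio: input overshoot = 1 × 20 = 20 dB, giving input = -3 dB.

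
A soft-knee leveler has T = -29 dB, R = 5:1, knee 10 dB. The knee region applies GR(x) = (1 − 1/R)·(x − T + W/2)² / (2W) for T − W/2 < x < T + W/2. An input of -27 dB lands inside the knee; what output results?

-28.96 dB

x − T + W/2 = -27 − (-29) + 5 = 7.
GR = (1 − 1/5) × 7² / 20 = 0.8 × 49 / 20 = 1.96 dB.
Output = -27 − 1.96 = -28.96 dB.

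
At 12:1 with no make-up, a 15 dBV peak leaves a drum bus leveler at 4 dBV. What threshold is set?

3 dBV

Let T be the threshold. Output overshoot = (input overshoot)/R, so 4 − T = (15 − T)/12.
12·(4 − T) = 15 − T → 11·T = 48 − 15 = 33.
T = 33/11 = 3 dBV.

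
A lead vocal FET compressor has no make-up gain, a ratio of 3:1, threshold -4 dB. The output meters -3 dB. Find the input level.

The compressed level sits -3 − (-4) = 1 dB over threshold.
Undo the ratio: input overshoot = 1 × 3 = 3 dB, giving input = -1 dB.

-1 dB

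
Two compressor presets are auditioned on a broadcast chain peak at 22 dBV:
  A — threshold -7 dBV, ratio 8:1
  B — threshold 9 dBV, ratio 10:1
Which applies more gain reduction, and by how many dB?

A: GR = 29 − 29/8 = 25.375 dB.
B: GR = 13 − 13/10 = 11.7 dB.
A reduces 13.675 dB more.

A, by 13.675 dB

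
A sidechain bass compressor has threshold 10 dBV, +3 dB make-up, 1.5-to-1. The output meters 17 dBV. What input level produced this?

16 dBV

Before make-up, the level was 17 − 3 = 14 dBV.
Post-compression overshoot = 14 − 10 = 4 dB.
Before 1.5:1 compression the overshoot was 4 × 1.5 = 6 dB, so input = 10 + 6 = 16 dBV.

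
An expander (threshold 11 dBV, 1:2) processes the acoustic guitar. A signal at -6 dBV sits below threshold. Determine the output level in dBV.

-23 dBV

The input is 17 dB below the 11 dBV threshold.
A 1:2 expander multiplies undershoot by 2: 17 × 2 = 34 dB below threshold.
Output = 11 − 34 = -23 dBV.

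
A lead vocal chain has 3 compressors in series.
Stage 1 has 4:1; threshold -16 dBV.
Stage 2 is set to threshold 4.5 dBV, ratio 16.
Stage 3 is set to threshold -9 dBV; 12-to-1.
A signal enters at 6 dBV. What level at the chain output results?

Stage 1: 22 dB above -16 dBV, reduced 4:1 to 5.5 dB above → -10.5 dBV.
Stage 2: below threshold (-10.5 ≤ 4.5); passes unchanged; output -10.5 dBV.
Stage 3: -10.5 dBV ≤ -9 dBV, so stage 3 doesn't engage; output -10.5 dBV.

-10.5 dBV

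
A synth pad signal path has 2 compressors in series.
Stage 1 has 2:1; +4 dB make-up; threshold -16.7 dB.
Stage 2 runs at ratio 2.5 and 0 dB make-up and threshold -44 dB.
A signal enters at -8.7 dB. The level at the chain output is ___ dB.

Stage 1: -8.7 dB is 8 dB over -16.7 dB; at 2:1 that becomes 4 dB over, giving -12.7 dB; +4 dB make-up → -8.7 dB.
Stage 2: 35.3 dB above -44 dB, reduced 2.5:1 to 14.12 dB above → -29.88 dB.

-29.88 dB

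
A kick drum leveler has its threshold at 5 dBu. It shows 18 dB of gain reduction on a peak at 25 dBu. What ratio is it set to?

Input overshoot = 25 − 5 = 20 dB.
Output overshoot = 20 − 18 = 2 dB.
Ratio = input overshoot / output overshoot = 20 / 2 = 10.

10:1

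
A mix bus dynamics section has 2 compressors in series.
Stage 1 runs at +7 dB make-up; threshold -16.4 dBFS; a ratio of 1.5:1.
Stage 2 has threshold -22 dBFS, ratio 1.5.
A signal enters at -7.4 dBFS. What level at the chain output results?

-9.6 dBFS

Stage 1: 9 dB above -16.4 dBFS, reduced 1.5:1 to 6 dB above → -10.4 dBFS; +7 dB make-up → -3.4 dBFS.
Stage 2: 18.6 dB above -22 dBFS, reduced 1.5:1 to 12.4 dB above → -9.6 dBFS.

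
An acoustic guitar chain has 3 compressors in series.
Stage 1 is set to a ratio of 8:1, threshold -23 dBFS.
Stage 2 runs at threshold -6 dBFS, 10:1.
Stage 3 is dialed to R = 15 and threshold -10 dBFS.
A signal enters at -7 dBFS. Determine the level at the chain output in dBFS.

Stage 1: 16 dB above -23 dBFS, reduced 8:1 to 2 dB above → -21 dBFS.
Stage 2: -21 dBFS ≤ -6 dBFS, so stage 2 doesn't engage; output -21 dBFS.
Stage 3: below threshold (-21 ≤ -10); passes unchanged; output -21 dBFS.

-21 dBFS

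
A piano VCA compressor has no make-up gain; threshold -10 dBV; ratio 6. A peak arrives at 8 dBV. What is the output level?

Overshoot: 8 − (-10) = 18 dB.
6:1 compression reduces that to 18/6 = 3 dB over.
So the level is -10 + 3 = -7 dBV.

-7 dBV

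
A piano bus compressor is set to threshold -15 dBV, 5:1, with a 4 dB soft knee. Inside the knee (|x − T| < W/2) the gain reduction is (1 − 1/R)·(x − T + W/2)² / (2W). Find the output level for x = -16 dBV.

x − T + W/2 = -16 − (-15) + 2 = 1.
GR = (1 − 1/5) × 1² / 8 = 0.8 × 1 / 8 = 0.1 dB.
Output = -16 − 0.1 = -16.1 dBV.

-16.1 dBV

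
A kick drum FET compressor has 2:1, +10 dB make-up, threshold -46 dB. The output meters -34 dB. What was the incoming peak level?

Remove make-up: -34 − 10 = -44 dB.
That's 2 dB above the -46 dB threshold.
Undo the ratio: input overshoot = 2 × 2 = 4 dB, giving input = -42 dB.

-42 dB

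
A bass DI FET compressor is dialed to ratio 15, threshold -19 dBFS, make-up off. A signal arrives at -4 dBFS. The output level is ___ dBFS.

The input is 15 dB above the -19 dBFS threshold.
At 15:1 the overshoot is divided by 15, leaving 1 dB above threshold.
Output = -19 + 1 = -18 dBFS.

-18 dBFS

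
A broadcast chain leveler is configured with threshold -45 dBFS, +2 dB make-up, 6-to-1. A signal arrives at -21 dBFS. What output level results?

-39 dBFS

The input is 24 dB above the -45 dBFS threshold.
The 24 dB excess becomes 4 dB after 6:1 reduction.
Output = -45 + 4 = -41 dBFS; make-up adds 2 dB, giving -39 dBFS.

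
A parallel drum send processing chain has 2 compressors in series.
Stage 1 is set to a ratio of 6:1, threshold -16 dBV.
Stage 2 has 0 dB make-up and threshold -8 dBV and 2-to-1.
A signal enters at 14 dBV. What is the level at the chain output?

-11 dBV

Stage 1: 30 dB above -16 dBV, reduced 6:1 to 5 dB above → -11 dBV.
Stage 2: -11 dBV ≤ -8 dBV, so stage 2 doesn't engage; output -11 dBV.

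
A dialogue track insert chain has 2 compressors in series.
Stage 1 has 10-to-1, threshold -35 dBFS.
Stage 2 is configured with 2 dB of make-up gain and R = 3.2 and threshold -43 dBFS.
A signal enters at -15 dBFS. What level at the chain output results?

-37.875 dBFS

Stage 1: -15 dBFS is 20 dB over -35 dBFS; at 10:1 that becomes 2 dB over, giving -33 dBFS.
Stage 2: 10 dB above -43 dBFS, reduced 3.2:1 to 3.125 dB above → -39.875 dBFS; +2 dB make-up → -37.875 dBFS.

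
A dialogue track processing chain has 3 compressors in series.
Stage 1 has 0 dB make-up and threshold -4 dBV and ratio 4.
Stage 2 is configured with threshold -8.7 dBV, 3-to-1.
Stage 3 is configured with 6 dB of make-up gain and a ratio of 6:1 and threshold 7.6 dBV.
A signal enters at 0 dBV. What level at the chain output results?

-0.8 dBV

Stage 1: 4 dB above -4 dBV, reduced 4:1 to 1 dB above → -3 dBV.
Stage 2: -3 dBV is 5.7 dB over -8.7 dBV; at 3:1 that becomes 1.9 dB over, giving -6.8 dBV.
Stage 3: -6.8 dBV is at or below the 7.6 dBV threshold — no compression; make-up brings it to -0.8 dBV.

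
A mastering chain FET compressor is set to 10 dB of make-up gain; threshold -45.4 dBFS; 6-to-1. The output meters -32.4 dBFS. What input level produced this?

-27.4 dBFS

Stripping the +10 dB make-up gives -42.4 dBFS at the gain stage.
That's 3 dB above the -45.4 dBFS threshold.
Input overshoot = R × output overshoot = 18 dB → input = -45.4 + 18 = -27.4 dBFS.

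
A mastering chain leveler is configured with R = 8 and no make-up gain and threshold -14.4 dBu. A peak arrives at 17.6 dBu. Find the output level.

-10.4 dBu

The input is 32 dB above the -14.4 dBu threshold.
At 8:1 the overshoot is divided by 8, leaving 4 dB above threshold.
Output = -14.4 + 4 = -10.4 dBu.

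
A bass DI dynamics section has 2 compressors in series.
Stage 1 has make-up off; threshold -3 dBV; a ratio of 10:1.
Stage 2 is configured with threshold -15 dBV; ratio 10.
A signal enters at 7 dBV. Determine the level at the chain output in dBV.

-13.7 dBV

Stage 1: 7 dBV is 10 dB over -3 dBV; at 10:1 that becomes 1 dB over, giving -2 dBV.
Stage 2: 13 dB above -15 dBV, reduced 10:1 to 1.3 dB above → -13.7 dBV.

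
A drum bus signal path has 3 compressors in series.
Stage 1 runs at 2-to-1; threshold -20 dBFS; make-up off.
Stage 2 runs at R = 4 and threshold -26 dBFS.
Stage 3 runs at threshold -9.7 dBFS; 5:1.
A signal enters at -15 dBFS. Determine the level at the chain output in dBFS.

Stage 1: overshoot 5 dB → 5/2 = 2.5 dB → -17.5 dBFS.
Stage 2: overshoot 8.5 dB → 8.5/4 = 2.125 dB → -23.875 dBFS.
Stage 3: below threshold (-23.875 ≤ -9.7); passes unchanged; output -23.875 dBFS.

-23.875 dBFS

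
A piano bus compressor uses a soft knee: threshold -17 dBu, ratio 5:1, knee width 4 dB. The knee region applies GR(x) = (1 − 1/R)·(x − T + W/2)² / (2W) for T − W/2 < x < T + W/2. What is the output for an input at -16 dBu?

x − T + W/2 = -16 − (-17) + 2 = 3.
GR = (1 − 1/5) × 3² / 8 = 0.8 × 9 / 8 = 0.9 dB.
Output = -16 − 0.9 = -16.9 dBu.

-16.9 dBu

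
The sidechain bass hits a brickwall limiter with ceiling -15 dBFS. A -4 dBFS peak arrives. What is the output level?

-15 dBFS

A brickwall limiter is an ∞:1 compressor: any input above the ceiling is clamped to -15 dBFS.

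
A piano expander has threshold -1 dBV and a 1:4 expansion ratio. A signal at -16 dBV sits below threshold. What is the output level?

Below threshold, a 1:4 expander applies gain = (4−1)×(T − x) of attenuation.
(4−1) × 15 = 45 dB, so output = -16 − 45 = -61 dBV.

-61 dBV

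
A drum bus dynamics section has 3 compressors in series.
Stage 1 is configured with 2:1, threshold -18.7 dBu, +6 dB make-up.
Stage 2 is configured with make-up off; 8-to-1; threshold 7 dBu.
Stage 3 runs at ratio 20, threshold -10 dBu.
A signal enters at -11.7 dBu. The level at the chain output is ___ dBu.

Stage 1: 7 dB above -18.7 dBu, reduced 2:1 to 3.5 dB above → -15.2 dBu; +6 dB make-up → -9.2 dBu.
Stage 2: -9.2 dBu is at or below the 7 dBu threshold — no compression; output -9.2 dBu.
Stage 3: overshoot 0.8 dB → 0.8/20 = 0.04 dB → -9.96 dBu.

-9.96 dBu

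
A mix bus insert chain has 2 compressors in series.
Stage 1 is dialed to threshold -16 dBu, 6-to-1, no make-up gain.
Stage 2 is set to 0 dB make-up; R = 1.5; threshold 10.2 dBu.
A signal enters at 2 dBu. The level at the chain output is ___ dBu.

Stage 1: 18 dB above -16 dBu, reduced 6:1 to 3 dB above → -13 dBu.
Stage 2: -13 dBu ≤ 10.2 dBu, so stage 2 doesn't engage; output -13 dBu.

-13 dBu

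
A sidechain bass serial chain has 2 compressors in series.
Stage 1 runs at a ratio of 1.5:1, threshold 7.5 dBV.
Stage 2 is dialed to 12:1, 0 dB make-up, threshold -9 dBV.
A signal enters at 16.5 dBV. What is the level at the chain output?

-7.125 dBV

Stage 1: 16.5 dBV is 9 dB over 7.5 dBV; at 1.5:1 that becomes 6 dB over, giving 13.5 dBV.
Stage 2: 13.5 dBV is 22.5 dB over -9 dBV; at 12:1 that becomes 1.875 dB over, giving -7.125 dBV.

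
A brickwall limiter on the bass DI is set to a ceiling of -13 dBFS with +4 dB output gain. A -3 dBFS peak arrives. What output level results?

At ∞:1, everything above -13 dBFS is held at the ceiling.
Output gain then adds 4 dB: -13 + 4 = -9 dBFS.

-9 dBFS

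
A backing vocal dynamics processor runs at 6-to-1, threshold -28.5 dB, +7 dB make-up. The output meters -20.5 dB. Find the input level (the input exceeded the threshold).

Stripping the +7 dB make-up gives -27.5 dB at the gain stage.
That's 1 dB above the -28.5 dB threshold.
Before 6:1 compression the overshoot was 1 × 6 = 6 dB, so input = -28.5 + 6 = -22.5 dB.

-22.5 dB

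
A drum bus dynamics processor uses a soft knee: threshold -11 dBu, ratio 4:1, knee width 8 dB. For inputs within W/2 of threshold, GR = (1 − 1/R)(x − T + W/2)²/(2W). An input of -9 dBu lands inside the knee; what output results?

x − T + W/2 = -9 − (-11) + 4 = 6.
GR = (1 − 1/4) × 6² / 16 = 0.75 × 36 / 16 = 1.6875 dB.
Output = -9 − 1.6875 = -10.6875 dBu.

-10.6875 dBu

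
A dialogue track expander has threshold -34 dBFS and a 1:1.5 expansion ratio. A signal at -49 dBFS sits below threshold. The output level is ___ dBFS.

-56.5 dBFS

The input is 15 dB below the -34 dBFS threshold.
A 1:1.5 expander multiplies undershoot by 1.5: 15 × 1.5 = 22.5 dB below threshold.
Output = -34 − 22.5 = -56.5 dBFS.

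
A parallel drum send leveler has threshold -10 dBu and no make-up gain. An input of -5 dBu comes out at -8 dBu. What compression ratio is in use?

2.5:1

Input overshoot = -5 − (-10) = 5 dB; output overshoot = -8 − (-10) = 2 dB.
Ratio = 5 / 2 = 2.5.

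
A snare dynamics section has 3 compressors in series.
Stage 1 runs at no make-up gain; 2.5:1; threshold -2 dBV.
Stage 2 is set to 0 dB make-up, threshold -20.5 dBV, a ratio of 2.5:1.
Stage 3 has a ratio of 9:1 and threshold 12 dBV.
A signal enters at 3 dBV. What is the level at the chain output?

Stage 1: 5 dB above -2 dBV, reduced 2.5:1 to 2 dB above → 0 dBV.
Stage 2: 20.5 dB above -20.5 dBV, reduced 2.5:1 to 8.2 dB above → -12.3 dBV.
Stage 3: -12.3 dBV is at or below the 12 dBV threshold — no compression; output -12.3 dBV.

-12.3 dBV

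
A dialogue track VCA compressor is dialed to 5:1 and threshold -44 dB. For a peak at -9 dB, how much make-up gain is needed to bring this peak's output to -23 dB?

14 dB

The peak compresses to -44 + 35/5 = -37 dB.
To reach -23 dB requires -23 − (-37) = 14 dB of make-up.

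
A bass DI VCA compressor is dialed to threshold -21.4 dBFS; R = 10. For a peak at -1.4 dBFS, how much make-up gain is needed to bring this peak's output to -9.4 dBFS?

Overshoot 20 dB → 20/10 = 2 dB after compression, so the compressed level is -21.4 + 2 = -19.4 dBFS.
Make-up = target − compressed = -9.4 − (-19.4) = 10 dB.

10 dB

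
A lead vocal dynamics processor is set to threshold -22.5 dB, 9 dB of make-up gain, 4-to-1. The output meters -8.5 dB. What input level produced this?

Stripping the +9 dB make-up gives -17.5 dB at the gain stage.
That's 5 dB above the -22.5 dB threshold.
Before 4:1 compression the overshoot was 5 × 4 = 20 dB, so input = -22.5 + 20 = -2.5 dB.

-2.5 dB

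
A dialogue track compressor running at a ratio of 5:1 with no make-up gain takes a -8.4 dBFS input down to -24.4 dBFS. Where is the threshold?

-28.4 dBFS

Gain reduction = -8.4 − (-24.4) = 16 dB; output overshoot = GR / (R − 1) = 16 / 4 = 4 dB.
Threshold = output − output overshoot = -24.4 − 4 = -28.4 dBFS.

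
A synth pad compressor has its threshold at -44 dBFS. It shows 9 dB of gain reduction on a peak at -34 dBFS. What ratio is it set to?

10:1

Input overshoot = -34 − (-44) = 10 dB.
Output overshoot = 10 − 9 = 1 dB.
Ratio = input overshoot / output overshoot = 10 / 1 = 10.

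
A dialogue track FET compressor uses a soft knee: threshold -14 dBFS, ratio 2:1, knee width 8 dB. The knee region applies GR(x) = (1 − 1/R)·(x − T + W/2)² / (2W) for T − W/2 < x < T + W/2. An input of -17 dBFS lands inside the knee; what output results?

x − T + W/2 = -17 − (-14) + 4 = 1.
GR = (1 − 1/2) × 1² / 16 = 0.5 × 1 / 16 = 0.03125 dB.
Output = -17 − 0.03125 = -17.03125 dBFS.

-17.03125 dBFS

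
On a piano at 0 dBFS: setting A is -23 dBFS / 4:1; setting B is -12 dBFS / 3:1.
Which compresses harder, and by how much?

A, by 9.25 dB

A: 23 dB over, compressed to 5.75 dB over, so 17.25 dB of GR.
B: 12 dB over, compressed to 4 dB over, so 8 dB of GR.
A reduces 9.25 dB more.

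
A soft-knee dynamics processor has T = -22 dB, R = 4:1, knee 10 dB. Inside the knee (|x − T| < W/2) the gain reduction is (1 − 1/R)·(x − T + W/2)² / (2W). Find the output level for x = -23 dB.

-23.6 dB

x − T + W/2 = -23 − (-22) + 5 = 4.
GR = (1 − 1/4) × 4² / 20 = 0.75 × 16 / 20 = 0.6 dB.
Output = -23 − 0.6 = -23.6 dB.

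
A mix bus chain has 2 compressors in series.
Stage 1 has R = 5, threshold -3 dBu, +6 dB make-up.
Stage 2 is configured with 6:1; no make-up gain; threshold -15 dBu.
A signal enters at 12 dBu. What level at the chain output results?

-11.5 dBu

Stage 1: 15 dB above -3 dBu, reduced 5:1 to 3 dB above → 0 dBu; +6 dB make-up → 6 dBu.
Stage 2: 6 dBu is 21 dB over -15 dBu; at 6:1 that becomes 3.5 dB over, giving -11.5 dBu.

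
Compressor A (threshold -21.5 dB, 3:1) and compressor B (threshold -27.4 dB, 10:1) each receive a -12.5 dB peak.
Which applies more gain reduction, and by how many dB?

B, by 7.41 dB

A: GR = 9 − 9/3 = 6 dB.
B: GR = 14.9 − 14.9/10 = 13.41 dB.
Difference: 7.41 dB in favour of B.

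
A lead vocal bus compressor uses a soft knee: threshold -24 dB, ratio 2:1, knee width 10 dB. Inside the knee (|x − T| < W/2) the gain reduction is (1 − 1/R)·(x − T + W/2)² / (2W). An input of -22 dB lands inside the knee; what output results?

x − T + W/2 = -22 − (-24) + 5 = 7.
GR = (1 − 1/2) × 7² / 20 = 0.5 × 49 / 20 = 1.225 dB.
Output = -22 − 1.225 = -23.225 dB.

-23.225 dB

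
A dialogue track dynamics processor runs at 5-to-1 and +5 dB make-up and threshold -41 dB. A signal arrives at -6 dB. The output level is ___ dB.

-29 dB

Overshoot: -6 − (-41) = 35 dB.
At 5:1 the overshoot is divided by 5, leaving 7 dB above threshold.
That puts the output at -34 dB; make-up adds 5 dB, giving -29 dB.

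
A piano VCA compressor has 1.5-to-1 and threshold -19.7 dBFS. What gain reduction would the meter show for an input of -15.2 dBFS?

1.5 dB

Overshoot = -15.2 − (-19.7) = 4.5 dB.
A 1.5:1 ratio leaves 3 dB of that excess.
Gain reduction = 4.5 − 3 = 1.5 dB.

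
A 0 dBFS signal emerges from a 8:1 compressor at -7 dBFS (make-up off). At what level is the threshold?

Input is 8 dB above T (since output overshoot × R = input overshoot: (-7 − T)·8 = 0 − T gives T = -8 dBFS).
Check: -8 + (0 − (-8))/8 = -8 + 1 = -7 dBFS. ✓

-8 dBFS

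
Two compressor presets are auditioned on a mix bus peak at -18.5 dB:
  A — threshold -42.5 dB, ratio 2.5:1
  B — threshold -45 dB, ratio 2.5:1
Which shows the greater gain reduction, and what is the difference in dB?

B, by 1.5 dB

A: overshoot 24 dB → output overshoot 9.6 dB → GR 14.4 dB.
B: overshoot 26.5 dB → output overshoot 10.6 dB → GR 15.9 dB.
B reduces 1.5 dB more.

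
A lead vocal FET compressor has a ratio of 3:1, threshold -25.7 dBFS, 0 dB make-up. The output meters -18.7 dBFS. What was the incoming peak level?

That's 7 dB above the -25.7 dBFS threshold.
Before 3:1 compression the overshoot was 7 × 3 = 21 dB, so input = -25.7 + 21 = -4.7 dBFS.

-4.7 dBFS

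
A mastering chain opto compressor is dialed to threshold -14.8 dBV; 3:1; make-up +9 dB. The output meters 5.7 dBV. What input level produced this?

Stripping the +9 dB make-up gives -3.3 dBV at the gain stage.
Post-compression overshoot = -3.3 − (-14.8) = 11.5 dB.
Input overshoot = R × output overshoot = 34.5 dB → input = -14.8 + 34.5 = 19.7 dBV.

19.7 dBV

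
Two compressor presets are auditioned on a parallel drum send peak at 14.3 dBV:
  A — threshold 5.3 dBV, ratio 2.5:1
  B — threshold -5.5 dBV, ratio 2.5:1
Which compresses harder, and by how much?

A: GR = 9 − 9/2.5 = 5.4 dB.
B: GR = 19.8 − 19.8/2.5 = 11.88 dB.
B applies 6.48 dB more gain reduction.

B, by 6.48 dB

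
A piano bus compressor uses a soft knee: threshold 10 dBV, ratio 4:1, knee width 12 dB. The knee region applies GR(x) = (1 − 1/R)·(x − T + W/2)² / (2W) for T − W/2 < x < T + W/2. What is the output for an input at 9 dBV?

x − T + W/2 = 9 − 10 + 6 = 5.
GR = (1 − 1/4) × 5² / 24 = 0.75 × 25 / 24 = 0.78125 dB.
Output = 9 − 0.78125 = 8.21875 dBV.

8.21875 dBV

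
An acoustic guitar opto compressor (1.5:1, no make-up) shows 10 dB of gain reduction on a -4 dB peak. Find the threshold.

Let T be the threshold. Output overshoot = (input overshoot)/R, so -14 − T = (-4 − T)/1.5.
1.5·(-14 − T) = -4 − T → 0.5·T = -21 − (-4) = -17.
T = -17/0.5 = -34 dB.

-34 dB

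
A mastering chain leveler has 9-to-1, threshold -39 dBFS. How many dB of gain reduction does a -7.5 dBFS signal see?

-7.5 dBFS exceeds the threshold by 31.5 dB.
After 9:1 compression the overshoot becomes 31.5/9 = 3.5 dB.
So the signal is attenuated by 31.5 − 3.5 = 28 dB.

28 dB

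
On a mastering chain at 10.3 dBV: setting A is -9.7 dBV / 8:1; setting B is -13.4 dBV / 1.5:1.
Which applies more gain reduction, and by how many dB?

A, by 9.6 dB

A: overshoot 20 dB → output overshoot 2.5 dB → GR 17.5 dB.
B: overshoot 23.7 dB → output overshoot 15.8 dB → GR 7.9 dB.
Difference: 9.6 dB in favour of A.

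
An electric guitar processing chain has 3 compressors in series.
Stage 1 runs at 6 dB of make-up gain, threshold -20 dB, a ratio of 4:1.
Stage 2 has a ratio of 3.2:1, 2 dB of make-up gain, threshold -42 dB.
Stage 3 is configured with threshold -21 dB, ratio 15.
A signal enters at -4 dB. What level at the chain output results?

-30 dB

Stage 1: overshoot 16 dB → 16/4 = 4 dB → -16 dB; +6 dB make-up → -10 dB.
Stage 2: overshoot 32 dB → 32/3.2 = 10 dB → -32 dB; +2 dB make-up → -30 dB.
Stage 3: -30 dB ≤ -21 dB, so stage 3 doesn't engage; output -30 dB.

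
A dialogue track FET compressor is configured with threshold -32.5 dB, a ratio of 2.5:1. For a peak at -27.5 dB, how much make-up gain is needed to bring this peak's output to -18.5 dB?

Without make-up, output = threshold + overshoot/2.5 = -32.5 + 2 = -30.5 dB.
Gap to target: 12 dB.

12 dB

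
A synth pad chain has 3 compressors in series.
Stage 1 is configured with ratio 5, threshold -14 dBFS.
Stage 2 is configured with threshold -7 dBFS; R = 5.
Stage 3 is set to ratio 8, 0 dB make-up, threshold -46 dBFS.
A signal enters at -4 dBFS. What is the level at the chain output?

Stage 1: -4 dBFS is 10 dB over -14 dBFS; at 5:1 that becomes 2 dB over, giving -12 dBFS.
Stage 2: -12 dBFS is at or below the -7 dBFS threshold — no compression; output -12 dBFS.
Stage 3: 34 dB above -46 dBFS, reduced 8:1 to 4.25 dB above → -41.75 dBFS.

-41.75 dBFS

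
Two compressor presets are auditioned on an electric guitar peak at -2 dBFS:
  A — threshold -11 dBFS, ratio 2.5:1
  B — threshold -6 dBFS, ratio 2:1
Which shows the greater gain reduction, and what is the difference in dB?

A: 9 dB over, compressed to 3.6 dB over, so 5.4 dB of GR.
B: 4 dB over, compressed to 2 dB over, so 2 dB of GR.
Difference: 3.4 dB in favour of A.

A, by 3.4 dB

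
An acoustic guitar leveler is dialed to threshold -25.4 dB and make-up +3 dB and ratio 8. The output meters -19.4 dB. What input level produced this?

-1.4 dB

Stripping the +3 dB make-up gives -22.4 dB at the gain stage.
Post-compression overshoot = -22.4 − (-25.4) = 3 dB.
Before 8:1 compression the overshoot was 3 × 8 = 24 dB, so input = -25.4 + 24 = -1.4 dB.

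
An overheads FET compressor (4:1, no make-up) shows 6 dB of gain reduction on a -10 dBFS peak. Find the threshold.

-18 dBFS

Input is 8 dB above T (since output overshoot × R = input overshoot: (-16 − T)·4 = -10 − T gives T = -18 dBFS).
Check: -18 + (-10 − (-18))/4 = -18 + 2 = -16 dBFS. ✓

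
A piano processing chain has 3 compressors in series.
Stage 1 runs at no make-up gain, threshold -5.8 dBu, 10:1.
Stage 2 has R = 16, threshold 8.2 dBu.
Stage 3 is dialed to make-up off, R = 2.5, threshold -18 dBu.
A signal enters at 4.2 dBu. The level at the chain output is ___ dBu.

Stage 1: 4.2 dBu is 10 dB over -5.8 dBu; at 10:1 that becomes 1 dB over, giving -4.8 dBu.
Stage 2: -4.8 dBu ≤ 8.2 dBu, so stage 2 doesn't engage; output -4.8 dBu.
Stage 3: overshoot 13.2 dB → 13.2/2.5 = 5.28 dB → -12.72 dBu.

-12.72 dBu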